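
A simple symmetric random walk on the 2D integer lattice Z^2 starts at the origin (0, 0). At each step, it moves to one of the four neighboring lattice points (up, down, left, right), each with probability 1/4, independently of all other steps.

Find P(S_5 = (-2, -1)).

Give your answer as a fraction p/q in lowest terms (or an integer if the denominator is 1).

Let h be the number of horizontal steps (so 5-h are vertical). To end at (-2,-1) need (h-2)/2 right-steps and ((5-h)-1)/2 up-steps.
Sum over h with 2 ≤ h ≤ 4, h ≡ 0 (mod 2), 5-h ≡ 1 (mod 2):
h=2: C(5,2)·C(2,0)·C(3,1) = 10·1·3 = 30
h=4: C(5,4)·C(4,1)·C(1,0) = 5·4·1 = 20
Total favorable: 50
Total paths: 4^5 = 1024
P = 50/1024 = 25/512

Answer: 25/512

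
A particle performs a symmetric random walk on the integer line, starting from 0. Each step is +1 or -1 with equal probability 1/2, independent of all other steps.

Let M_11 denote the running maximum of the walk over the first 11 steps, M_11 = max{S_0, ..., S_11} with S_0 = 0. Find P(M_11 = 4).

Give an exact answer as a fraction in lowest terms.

Let M_11 = max(S_0,...,S_11). Use the reflection principle: for j ≥ 1, #{paths with M_11 ≥ j} = #{S_11 ≥ j} + #{S_11 ≥ j+1}.
By reflection, #{M_11 ≥ 4} = #{S_11 ≥ 4} + #{S_11 ≥ 5} = 232 + 232 = 464.
#{M_11 ≥ 5} = #{S_11 ≥ 5} + #{S_11 ≥ 6} = 232 + 67 = 299.
#{M_11 = 4} = 464 - 299 = 165.
P(M_11 = 4) = 165/2048 = 165/2048

Answer: 165/2048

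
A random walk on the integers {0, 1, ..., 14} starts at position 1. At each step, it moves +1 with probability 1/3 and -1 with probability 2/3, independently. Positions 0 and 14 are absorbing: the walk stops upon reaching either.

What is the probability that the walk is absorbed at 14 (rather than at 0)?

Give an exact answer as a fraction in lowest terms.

Biased walk: p = 1/3, q = 2/3, r = q/p = 2
Gambler's ruin: P(hit 14 before 0 | start at 1) = (1 - r^a)/(1 - r^N)
r^1 = 2; r^14 = 16384
P = (1 - 2) / (1 - 16384) = -1 / -16383 = 1/16383

Answer: 1/16383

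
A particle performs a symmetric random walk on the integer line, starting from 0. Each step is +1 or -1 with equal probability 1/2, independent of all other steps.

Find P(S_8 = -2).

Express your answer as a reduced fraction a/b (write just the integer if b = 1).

To reach position -2 after 8 steps: need 3 steps of +1 and 5 of -1.
Favorable paths: C(8,3) = 56
Total paths: 2^8 = 256
P = 56/256 = 7/32

Answer: 7/32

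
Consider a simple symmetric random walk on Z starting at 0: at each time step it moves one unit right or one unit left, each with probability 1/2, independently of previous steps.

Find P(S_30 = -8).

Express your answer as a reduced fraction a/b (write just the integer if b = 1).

To reach position -8 after 30 steps: need 11 steps of +1 and 19 of -1.
Favorable paths: C(30,11) = 54627300
Total paths: 2^30 = 1073741824
P = 54627300/1073741824 = 13656825/268435456

Answer: 13656825/268435456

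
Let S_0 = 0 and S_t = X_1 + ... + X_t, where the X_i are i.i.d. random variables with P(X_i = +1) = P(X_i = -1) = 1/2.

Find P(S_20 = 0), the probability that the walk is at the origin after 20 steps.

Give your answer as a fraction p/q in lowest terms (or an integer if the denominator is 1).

To return to 0 after 20 steps: need exactly 10 steps of +1 and 10 of -1.
Favorable paths: C(20,10) = 184756
Total paths: 2^20 = 1048576
P = 184756/1048576 = 46189/262144

Answer: 46189/262144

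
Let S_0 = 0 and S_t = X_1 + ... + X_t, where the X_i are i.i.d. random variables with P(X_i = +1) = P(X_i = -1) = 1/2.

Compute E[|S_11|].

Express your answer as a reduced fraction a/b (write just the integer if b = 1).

Answer: 693/256

Derivation:
S_11 takes values m ≡ 1 (mod 2) with |m| ≤ 11; P(S_11=m) = C(11,(11+m)/2)/2^11.
Total paths: 2^11 = 2048
Distribution: P(S=-11)=1/2048, P(S=-9)=11/2048, P(S=-7)=55/2048, P(S=-5)=165/2048, P(S=-3)=330/2048, P(S=-1)=462/2048, P(S=1)=462/2048, P(S=3)=330/2048, P(S=5)=165/2048, P(S=7)=55/2048, P(S=9)=11/2048, P(S=11)=1/2048
E[|S_11|] = Σ_m |m|·P(S_11=m) = 5544/2048 = 693/256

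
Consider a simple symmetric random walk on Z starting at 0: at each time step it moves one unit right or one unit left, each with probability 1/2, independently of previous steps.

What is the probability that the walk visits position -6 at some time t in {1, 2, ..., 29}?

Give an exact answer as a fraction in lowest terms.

Count via complement. Let g(t,s) = #length-t paths at position s with S_1..S_t all ≠ -6.
g(t,s) = g(t-1,s-1) + g(t-1,s+1) for s ≠ -6; g(t,-6) = 0.
t=0: g(0,0)=1
t=1: g(1,-1)=1 g(1,1)=1
t=2: g(2,-2)=1 g(2,0)=2 g(2,2)=1
t=3: g(3,-3)=1 g(3,-1)=3 g(3,1)=3 g(3,3)=1
t=4: g(4,-4)=1 g(4,-2)=4 g(4,0)=6 g(4,2)=4 g(4,4)=1
t=5: g(5,-5)=1 g(5,-3)=5 g(5,-1)=10 g(5,1)=10 g(5,3)=5 g(5,5)=1
t=6: g(6,-4)=6 g(6,-2)=15 g(6,0)=20 g(6,2)=15 g(6,4)=6 g(6,6)=1
t=7: g(7,-5)=6 g(7,-3)=21 g(7,-1)=35 g(7,1)=35 g(7,3)=21 g(7,5)=7 g(7,7)=1
t=8: g(8,-4)=27 g(8,-2)=56 g(8,0)=70 g(8,2)=56 g(8,4)=28 g(8,6)=8 g(8,8)=1
t=9: g(9,-5)=27 g(9,-3)=83 g(9,-1)=126 g(9,1)=126 g(9,3)=84 g(9,5)=36 g(9,7)=9 g(9,9)=1
t=10: g(10,-4)=110 g(10,-2)=209 g(10,0)=252 g(10,2)=210 g(10,4)=120 g(10,6)=45 g(10,8)=10 g(10,10)=1
t=11: g(11,-5)=110 g(11,-3)=319 g(11,-1)=461 g(11,1)=462 g(11,3)=330 g(11,5)=165 g(11,7)=55 g(11,9)=11 g(11,11)=1
t=12: g(12,-4)=429 g(12,-2)=780 g(12,0)=923 g(12,2)=792 g(12,4)=495 g(12,6)=220 g(12,8)=66 g(12,10)=12 g(12,12)=1
t=13: g(13,-5)=429 g(13,-3)=1209 g(13,-1)=1703 g(13,1)=1715 g(13,3)=1287 g(13,5)=715 g(13,7)=286 g(13,9)=78 g(13,11)=13 g(13,13)=1
t=14: g(14,-4)=1638 g(14,-2)=2912 g(14,0)=3418 g(14,2)=3002 g(14,4)=2002 g(14,6)=1001 g(14,8)=364 g(14,10)=91 g(14,12)=14 g(14,14)=1
t=15: g(15,-5)=1638 g(15,-3)=4550 g(15,-1)=6330 g(15,1)=6420 g(15,3)=5004 g(15,5)=3003 g(15,7)=1365 g(15,9)=455 g(15,11)=105 g(15,13)=15 g(15,15)=1
t=16: g(16,-4)=6188 g(16,-2)=10880 g(16,0)=12750 g(16,2)=11424 g(16,4)=8007 g(16,6)=4368 g(16,8)=1820 g(16,10)=560 g(16,12)=120 g(16,14)=16 g(16,16)=1
t=17: g(17,-5)=6188 g(17,-3)=17068 g(17,-1)=23630 g(17,1)=24174 g(17,3)=19431 g(17,5)=12375 g(17,7)=6188 g(17,9)=2380 g(17,11)=680 g(17,13)=136 g(17,15)=17 g(17,17)=1
t=18: g(18,-4)=23256 g(18,-2)=40698 g(18,0)=47804 g(18,2)=43605 g(18,4)=31806 g(18,6)=18563 g(18,8)=8568 g(18,10)=3060 g(18,12)=816 g(18,14)=153 g(18,16)=18 g(18,18)=1
t=19: g(19,-5)=23256 g(19,-3)=63954 g(19,-1)=88502 g(19,1)=91409 g(19,3)=75411 g(19,5)=50369 g(19,7)=27131 g(19,9)=11628 g(19,11)=3876 g(19,13)=969 g(19,15)=171 g(19,17)=19 g(19,19)=1
t=20: g(20,-4)=87210 g(20,-2)=152456 g(20,0)=179911 g(20,2)=166820 g(20,4)=125780 g(20,6)=77500 g(20,8)=38759 g(20,10)=15504 g(20,12)=4845 g(20,14)=1140 g(20,16)=190 g(20,18)=20 g(20,20)=1
t=21: g(21,-5)=87210 g(21,-3)=239666 g(21,-1)=332367 g(21,1)=346731 g(21,3)=292600 g(21,5)=203280 g(21,7)=116259 g(21,9)=54263 g(21,11)=20349 g(21,13)=5985 g(21,15)=1330 g(21,17)=210 g(21,19)=21 g(21,21)=1
t=22: g(22,-4)=326876 g(22,-2)=572033 g(22,0)=679098 g(22,2)=639331 g(22,4)=495880 g(22,6)=319539 g(22,8)=170522 g(22,10)=74612 g(22,12)=26334 g(22,14)=7315 g(22,16)=1540 g(22,18)=231 g(22,20)=22 g(22,22)=1
t=23: g(23,-5)=326876 g(23,-3)=898909 g(23,-1)=1251131 g(23,1)=1318429 g(23,3)=1135211 g(23,5)=815419 g(23,7)=490061 g(23,9)=245134 g(23,11)=100946 g(23,13)=33649 g(23,15)=8855 g(23,17)=1771 g(23,19)=253 g(23,21)=23 g(23,23)=1
t=24: g(24,-4)=1225785 g(24,-2)=2150040 g(24,0)=2569560 g(24,2)=2453640 g(24,4)=1950630 g(24,6)=1305480 g(24,8)=735195 g(24,10)=346080 g(24,12)=134595 g(24,14)=42504 g(24,16)=10626 g(24,18)=2024 g(24,20)=276 g(24,22)=24 g(24,24)=1
t=25: g(25,-5)=1225785 g(25,-3)=3375825 g(25,-1)=4719600 g(25,1)=5023200 g(25,3)=4404270 g(25,5)=3256110 g(25,7)=2040675 g(25,9)=1081275 g(25,11)=480675 g(25,13)=177099 g(25,15)=53130 g(25,17)=12650 g(25,19)=2300 g(25,21)=300 g(25,23)=25 g(25,25)=1
t=26: g(26,-4)=4601610 g(26,-2)=8095425 g(26,0)=9742800 g(26,2)=9427470 g(26,4)=7660380 g(26,6)=5296785 g(26,8)=3121950 g(26,10)=1561950 g(26,12)=657774 g(26,14)=230229 g(26,16)=65780 g(26,18)=14950 g(26,20)=2600 g(26,22)=325 g(26,24)=26 g(26,26)=1
t=27: g(27,-5)=4601610 g(27,-3)=12697035 g(27,-1)=17838225 g(27,1)=19170270 g(27,3)=17087850 g(27,5)=12957165 g(27,7)=8418735 g(27,9)=4683900 g(27,11)=2219724 g(27,13)=888003 g(27,15)=296009 g(27,17)=80730 g(27,19)=17550 g(27,21)=2925 g(27,23)=351 g(27,25)=27 g(27,27)=1
t=28: g(28,-4)=17298645 g(28,-2)=30535260 g(28,0)=37008495 g(28,2)=36258120 g(28,4)=30045015 g(28,6)=21375900 g(28,8)=13102635 g(28,10)=6903624 g(28,12)=3107727 g(28,14)=1184012 g(28,16)=376739 g(28,18)=98280 g(28,20)=20475 g(28,22)=3276 g(28,24)=378 g(28,26)=28 g(28,28)=1
t=29: g(29,-5)=17298645 g(29,-3)=47833905 g(29,-1)=67543755 g(29,1)=73266615 g(29,3)=66303135 g(29,5)=51420915 g(29,7)=34478535 g(29,9)=20006259 g(29,11)=10011351 g(29,13)=4291739 g(29,15)=1560751 g(29,17)=475019 g(29,19)=118755 g(29,21)=23751 g(29,23)=3654 g(29,25)=406 g(29,27)=29 g(29,29)=1
Paths never hitting -6: Σ_s g(29,s) = 394637220
Paths hitting -6: 2^29 - 394637220 = 142233692
P = 142233692/536870912 = 35558423/134217728

Answer: 35558423/134217728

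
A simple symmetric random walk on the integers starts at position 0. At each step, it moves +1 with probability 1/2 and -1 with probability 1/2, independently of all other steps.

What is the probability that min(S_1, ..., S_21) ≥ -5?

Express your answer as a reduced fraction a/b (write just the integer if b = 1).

Answer: 106267/131072

Derivation:
Let f(t,s) = #length-t paths at position s with S_1..S_t all ≥ -5.
f(t,s) = f(t-1,s-1) + f(t-1,s+1) for s ≥ -5; f(t,s) = 0 for s < -5.
t=0: f(0,0)=1
t=1: f(1,-1)=1 f(1,1)=1
t=2: f(2,-2)=1 f(2,0)=2 f(2,2)=1
t=3: f(3,-3)=1 f(3,-1)=3 f(3,1)=3 f(3,3)=1
t=4: f(4,-4)=1 f(4,-2)=4 f(4,0)=6 f(4,2)=4 f(4,4)=1
t=5: f(5,-5)=1 f(5,-3)=5 f(5,-1)=10 f(5,1)=10 f(5,3)=5 f(5,5)=1
t=6: f(6,-4)=6 f(6,-2)=15 f(6,0)=20 f(6,2)=15 f(6,4)=6 f(6,6)=1
t=7: f(7,-5)=6 f(7,-3)=21 f(7,-1)=35 f(7,1)=35 f(7,3)=21 f(7,5)=7 f(7,7)=1
t=8: f(8,-4)=27 f(8,-2)=56 f(8,0)=70 f(8,2)=56 f(8,4)=28 f(8,6)=8 f(8,8)=1
t=9: f(9,-5)=27 f(9,-3)=83 f(9,-1)=126 f(9,1)=126 f(9,3)=84 f(9,5)=36 f(9,7)=9 f(9,9)=1
t=10: f(10,-4)=110 f(10,-2)=209 f(10,0)=252 f(10,2)=210 f(10,4)=120 f(10,6)=45 f(10,8)=10 f(10,10)=1
t=11: f(11,-5)=110 f(11,-3)=319 f(11,-1)=461 f(11,1)=462 f(11,3)=330 f(11,5)=165 f(11,7)=55 f(11,9)=11 f(11,11)=1
t=12: f(12,-4)=429 f(12,-2)=780 f(12,0)=923 f(12,2)=792 f(12,4)=495 f(12,6)=220 f(12,8)=66 f(12,10)=12 f(12,12)=1
t=13: f(13,-5)=429 f(13,-3)=1209 f(13,-1)=1703 f(13,1)=1715 f(13,3)=1287 f(13,5)=715 f(13,7)=286 f(13,9)=78 f(13,11)=13 f(13,13)=1
t=14: f(14,-4)=1638 f(14,-2)=2912 f(14,0)=3418 f(14,2)=3002 f(14,4)=2002 f(14,6)=1001 f(14,8)=364 f(14,10)=91 f(14,12)=14 f(14,14)=1
t=15: f(15,-5)=1638 f(15,-3)=4550 f(15,-1)=6330 f(15,1)=6420 f(15,3)=5004 f(15,5)=3003 f(15,7)=1365 f(15,9)=455 f(15,11)=105 f(15,13)=15 f(15,15)=1
t=16: f(16,-4)=6188 f(16,-2)=10880 f(16,0)=12750 f(16,2)=11424 f(16,4)=8007 f(16,6)=4368 f(16,8)=1820 f(16,10)=560 f(16,12)=120 f(16,14)=16 f(16,16)=1
t=17: f(17,-5)=6188 f(17,-3)=17068 f(17,-1)=23630 f(17,1)=24174 f(17,3)=19431 f(17,5)=12375 f(17,7)=6188 f(17,9)=2380 f(17,11)=680 f(17,13)=136 f(17,15)=17 f(17,17)=1
t=18: f(18,-4)=23256 f(18,-2)=40698 f(18,0)=47804 f(18,2)=43605 f(18,4)=31806 f(18,6)=18563 f(18,8)=8568 f(18,10)=3060 f(18,12)=816 f(18,14)=153 f(18,16)=18 f(18,18)=1
t=19: f(19,-5)=23256 f(19,-3)=63954 f(19,-1)=88502 f(19,1)=91409 f(19,3)=75411 f(19,5)=50369 f(19,7)=27131 f(19,9)=11628 f(19,11)=3876 f(19,13)=969 f(19,15)=171 f(19,17)=19 f(19,19)=1
t=20: f(20,-4)=87210 f(20,-2)=152456 f(20,0)=179911 f(20,2)=166820 f(20,4)=125780 f(20,6)=77500 f(20,8)=38759 f(20,10)=15504 f(20,12)=4845 f(20,14)=1140 f(20,16)=190 f(20,18)=20 f(20,20)=1
t=21: f(21,-5)=87210 f(21,-3)=239666 f(21,-1)=332367 f(21,1)=346731 f(21,3)=292600 f(21,5)=203280 f(21,7)=116259 f(21,9)=54263 f(21,11)=20349 f(21,13)=5985 f(21,15)=1330 f(21,17)=210 f(21,19)=21 f(21,21)=1
Σ_s f(21,s) = 1700272
P = 1700272/2097152 = 106267/131072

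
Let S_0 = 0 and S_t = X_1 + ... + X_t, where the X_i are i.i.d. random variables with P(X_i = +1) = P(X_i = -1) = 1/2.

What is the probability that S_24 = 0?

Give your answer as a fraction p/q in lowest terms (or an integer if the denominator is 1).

Answer: 676039/4194304

Derivation:
To return to 0 after 24 steps: need exactly 12 steps of +1 and 12 of -1.
Favorable paths: C(24,12) = 2704156
Total paths: 2^24 = 16777216
P = 2704156/16777216 = 676039/4194304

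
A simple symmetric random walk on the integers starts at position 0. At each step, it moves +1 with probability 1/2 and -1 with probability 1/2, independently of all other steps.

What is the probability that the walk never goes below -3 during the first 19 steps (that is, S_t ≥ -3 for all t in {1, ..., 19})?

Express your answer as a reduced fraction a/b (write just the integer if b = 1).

Answer: 20995/32768

Derivation:
Let f(t,s) = #length-t paths at position s with S_1..S_t all ≥ -3.
f(t,s) = f(t-1,s-1) + f(t-1,s+1) for s ≥ -3; f(t,s) = 0 for s < -3.
t=0: f(0,0)=1
t=1: f(1,-1)=1 f(1,1)=1
t=2: f(2,-2)=1 f(2,0)=2 f(2,2)=1
t=3: f(3,-3)=1 f(3,-1)=3 f(3,1)=3 f(3,3)=1
t=4: f(4,-2)=4 f(4,0)=6 f(4,2)=4 f(4,4)=1
t=5: f(5,-3)=4 f(5,-1)=10 f(5,1)=10 f(5,3)=5 f(5,5)=1
t=6: f(6,-2)=14 f(6,0)=20 f(6,2)=15 f(6,4)=6 f(6,6)=1
t=7: f(7,-3)=14 f(7,-1)=34 f(7,1)=35 f(7,3)=21 f(7,5)=7 f(7,7)=1
t=8: f(8,-2)=48 f(8,0)=69 f(8,2)=56 f(8,4)=28 f(8,6)=8 f(8,8)=1
t=9: f(9,-3)=48 f(9,-1)=117 f(9,1)=125 f(9,3)=84 f(9,5)=36 f(9,7)=9 f(9,9)=1
t=10: f(10,-2)=165 f(10,0)=242 f(10,2)=209 f(10,4)=120 f(10,6)=45 f(10,8)=10 f(10,10)=1
t=11: f(11,-3)=165 f(11,-1)=407 f(11,1)=451 f(11,3)=329 f(11,5)=165 f(11,7)=55 f(11,9)=11 f(11,11)=1
t=12: f(12,-2)=572 f(12,0)=858 f(12,2)=780 f(12,4)=494 f(12,6)=220 f(12,8)=66 f(12,10)=12 f(12,12)=1
t=13: f(13,-3)=572 f(13,-1)=1430 f(13,1)=1638 f(13,3)=1274 f(13,5)=714 f(13,7)=286 f(13,9)=78 f(13,11)=13 f(13,13)=1
t=14: f(14,-2)=2002 f(14,0)=3068 f(14,2)=2912 f(14,4)=1988 f(14,6)=1000 f(14,8)=364 f(14,10)=91 f(14,12)=14 f(14,14)=1
t=15: f(15,-3)=2002 f(15,-1)=5070 f(15,1)=5980 f(15,3)=4900 f(15,5)=2988 f(15,7)=1364 f(15,9)=455 f(15,11)=105 f(15,13)=15 f(15,15)=1
t=16: f(16,-2)=7072 f(16,0)=11050 f(16,2)=10880 f(16,4)=7888 f(16,6)=4352 f(16,8)=1819 f(16,10)=560 f(16,12)=120 f(16,14)=16 f(16,16)=1
t=17: f(17,-3)=7072 f(17,-1)=18122 f(17,1)=21930 f(17,3)=18768 f(17,5)=12240 f(17,7)=6171 f(17,9)=2379 f(17,11)=680 f(17,13)=136 f(17,15)=17 f(17,17)=1
t=18: f(18,-2)=25194 f(18,0)=40052 f(18,2)=40698 f(18,4)=31008 f(18,6)=18411 f(18,8)=8550 f(18,10)=3059 f(18,12)=816 f(18,14)=153 f(18,16)=18 f(18,18)=1
t=19: f(19,-3)=25194 f(19,-1)=65246 f(19,1)=80750 f(19,3)=71706 f(19,5)=49419 f(19,7)=26961 f(19,9)=11609 f(19,11)=3875 f(19,13)=969 f(19,15)=171 f(19,17)=19 f(19,19)=1
Σ_s f(19,s) = 335920
P = 335920/524288 = 20995/32768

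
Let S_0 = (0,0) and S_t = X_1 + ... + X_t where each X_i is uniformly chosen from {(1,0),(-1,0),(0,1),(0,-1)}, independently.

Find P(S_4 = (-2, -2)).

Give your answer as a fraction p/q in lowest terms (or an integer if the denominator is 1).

Answer: 3/128

Derivation:
Let h be the number of horizontal steps (so 4-h are vertical). To end at (-2,-2) need (h-2)/2 right-steps and ((4-h)-2)/2 up-steps.
Sum over h with 2 ≤ h ≤ 2, h ≡ 0 (mod 2), 4-h ≡ 0 (mod 2):
h=2: C(4,2)·C(2,0)·C(2,0) = 6·1·1 = 6
Total favorable: 6
Total paths: 4^4 = 256
P = 6/256 = 3/128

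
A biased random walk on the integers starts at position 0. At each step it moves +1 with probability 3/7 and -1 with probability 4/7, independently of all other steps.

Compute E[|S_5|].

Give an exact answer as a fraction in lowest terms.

Answer: 4685/2401

Derivation:
S_5 takes values m ≡ 1 (mod 2) with |m| ≤ 5; P(S_5=m) = C(5,(5+m)/2) · (3/7)^((5+m)/2) · (4/7)^((5-m)/2).
Distribution: P(S=-5)=1024/16807, P(S=-3)=3840/16807, P(S=-1)=5760/16807, P(S=1)=4320/16807, P(S=3)=1620/16807, P(S=5)=243/16807
E[|S_5|] = Σ_m |m|·P(S_5=m) = 4685/2401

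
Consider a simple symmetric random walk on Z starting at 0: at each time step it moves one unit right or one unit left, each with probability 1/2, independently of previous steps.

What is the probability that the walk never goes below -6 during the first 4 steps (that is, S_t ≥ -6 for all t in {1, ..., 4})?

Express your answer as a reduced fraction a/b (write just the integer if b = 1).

Let f(t,s) = #length-t paths at position s with S_1..S_t all ≥ -6.
f(t,s) = f(t-1,s-1) + f(t-1,s+1) for s ≥ -6; f(t,s) = 0 for s < -6.
t=0: f(0,0)=1
t=1: f(1,-1)=1 f(1,1)=1
t=2: f(2,-2)=1 f(2,0)=2 f(2,2)=1
t=3: f(3,-3)=1 f(3,-1)=3 f(3,1)=3 f(3,3)=1
t=4: f(4,-4)=1 f(4,-2)=4 f(4,0)=6 f(4,2)=4 f(4,4)=1
Σ_s f(4,s) = 16
P = 16/16 = 1

Answer: 1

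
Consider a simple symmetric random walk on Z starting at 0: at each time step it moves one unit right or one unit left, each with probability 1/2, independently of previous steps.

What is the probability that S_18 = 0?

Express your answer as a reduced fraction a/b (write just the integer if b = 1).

Answer: 12155/65536

Derivation:
To return to 0 after 18 steps: need exactly 9 steps of +1 and 9 of -1.
Favorable paths: C(18,9) = 48620
Total paths: 2^18 = 262144
P = 48620/262144 = 12155/65536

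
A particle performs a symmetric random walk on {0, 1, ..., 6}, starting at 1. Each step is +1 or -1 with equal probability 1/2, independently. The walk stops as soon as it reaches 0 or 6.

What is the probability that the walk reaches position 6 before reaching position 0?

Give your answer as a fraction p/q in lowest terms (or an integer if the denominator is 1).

Symmetric walk (p = 1/2): the harmonic-function argument gives P(hit 6 before 0 | start at 1) = a/N.
P = 1/6 = 1/6

Answer: 1/6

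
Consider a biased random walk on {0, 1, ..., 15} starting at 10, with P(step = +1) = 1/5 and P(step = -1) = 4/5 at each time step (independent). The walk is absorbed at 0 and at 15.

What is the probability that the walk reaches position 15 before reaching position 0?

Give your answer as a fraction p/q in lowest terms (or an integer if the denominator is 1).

Biased walk: p = 1/5, q = 4/5, r = q/p = 4
Gambler's ruin: P(hit 15 before 0 | start at 10) = (1 - r^a)/(1 - r^N)
r^10 = 1048576; r^15 = 1073741824
P = (1 - 1048576) / (1 - 1073741824) = -1048575 / -1073741823 = 1025/1049601

Answer: 1025/1049601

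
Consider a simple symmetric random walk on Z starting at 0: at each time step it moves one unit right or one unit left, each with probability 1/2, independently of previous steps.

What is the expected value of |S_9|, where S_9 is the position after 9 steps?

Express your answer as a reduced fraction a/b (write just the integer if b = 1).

S_9 takes values m ≡ 1 (mod 2) with |m| ≤ 9; P(S_9=m) = C(9,(9+m)/2)/2^9.
Total paths: 2^9 = 512
Distribution: P(S=-9)=1/512, P(S=-7)=9/512, P(S=-5)=36/512, P(S=-3)=84/512, P(S=-1)=126/512, P(S=1)=126/512, P(S=3)=84/512, P(S=5)=36/512, P(S=7)=9/512, P(S=9)=1/512
E[|S_9|] = Σ_m |m|·P(S_9=m) = 1260/512 = 315/128

Answer: 315/128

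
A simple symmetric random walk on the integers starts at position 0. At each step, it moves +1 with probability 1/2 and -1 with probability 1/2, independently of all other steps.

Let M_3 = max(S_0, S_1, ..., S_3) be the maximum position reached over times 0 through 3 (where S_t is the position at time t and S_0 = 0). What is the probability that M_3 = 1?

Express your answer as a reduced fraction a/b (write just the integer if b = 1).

Let M_3 = max(S_0,...,S_3). Use the reflection principle: for j ≥ 1, #{paths with M_3 ≥ j} = #{S_3 ≥ j} + #{S_3 ≥ j+1}.
By reflection, #{M_3 ≥ 1} = #{S_3 ≥ 1} + #{S_3 ≥ 2} = 4 + 1 = 5.
#{M_3 ≥ 2} = #{S_3 ≥ 2} + #{S_3 ≥ 3} = 1 + 1 = 2.
#{M_3 = 1} = 5 - 2 = 3.
P(M_3 = 1) = 3/8 = 3/8

Answer: 3/8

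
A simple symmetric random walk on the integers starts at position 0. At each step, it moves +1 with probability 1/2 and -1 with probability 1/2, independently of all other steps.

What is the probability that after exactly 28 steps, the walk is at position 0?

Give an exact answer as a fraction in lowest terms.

Answer: 5014575/33554432

Derivation:
To return to 0 after 28 steps: need exactly 14 steps of +1 and 14 of -1.
Favorable paths: C(28,14) = 40116600
Total paths: 2^28 = 268435456
P = 40116600/268435456 = 5014575/33554432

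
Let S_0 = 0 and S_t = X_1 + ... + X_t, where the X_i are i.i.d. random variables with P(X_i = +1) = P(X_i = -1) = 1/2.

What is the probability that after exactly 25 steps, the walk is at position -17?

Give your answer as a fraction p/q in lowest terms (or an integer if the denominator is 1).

To reach position -17 after 25 steps: need 4 steps of +1 and 21 of -1.
Favorable paths: C(25,4) = 12650
Total paths: 2^25 = 33554432
P = 12650/33554432 = 6325/16777216

Answer: 6325/16777216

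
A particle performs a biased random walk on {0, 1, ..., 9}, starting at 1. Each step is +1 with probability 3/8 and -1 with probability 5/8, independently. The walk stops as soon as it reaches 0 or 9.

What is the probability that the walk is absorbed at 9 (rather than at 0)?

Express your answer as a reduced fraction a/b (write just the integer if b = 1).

Answer: 6561/966721

Derivation:
Biased walk: p = 3/8, q = 5/8, r = q/p = 5/3
Gambler's ruin: P(hit 9 before 0 | start at 1) = (1 - r^a)/(1 - r^N)
r^1 = 5/3; r^9 = 1953125/19683
P = (1 - 5/3) / (1 - 1953125/19683) = -2/3 / -1933442/19683 = 6561/966721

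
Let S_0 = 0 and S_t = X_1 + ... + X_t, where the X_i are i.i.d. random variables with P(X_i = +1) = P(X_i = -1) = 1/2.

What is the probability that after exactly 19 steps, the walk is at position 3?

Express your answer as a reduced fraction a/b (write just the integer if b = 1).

To reach position 3 after 19 steps: need 11 steps of +1 and 8 of -1.
Favorable paths: C(19,11) = 75582
Total paths: 2^19 = 524288
P = 75582/524288 = 37791/262144

Answer: 37791/262144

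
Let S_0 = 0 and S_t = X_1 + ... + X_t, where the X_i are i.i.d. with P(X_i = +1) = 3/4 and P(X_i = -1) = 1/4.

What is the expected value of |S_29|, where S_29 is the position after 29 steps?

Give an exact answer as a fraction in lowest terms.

S_29 takes values m ≡ 1 (mod 2) with |m| ≤ 29; P(S_29=m) = C(29,(29+m)/2) · (3/4)^((29+m)/2) · (1/4)^((29-m)/2).
Distribution: P(S=-29)=1/288230376151711744, P(S=-27)=87/288230376151711744, P(S=-25)=1827/144115188075855872, P(S=-23)=49329/144115188075855872, P(S=-21)=1923831/288230376151711744, P(S=-19)=28857465/288230376151711744, P(S=-17)=86572395/72057594037927936, P(S=-15)=853356465/72057594037927936, P(S=-13)=28160763345/288230376151711744, P(S=-11)=197125343415/288230376151711744, P(S=-9)=591376030245/144115188075855872, P(S=-7)=3064403065815/144115188075855872, P(S=-5)=27579627592335/288230376151711744, P(S=-3)=108197000554545/288230376151711744, P(S=-1)=46370143094805/36028797018963968, P(S=1)=139110429284415/36028797018963968, P(S=3)=2921319014972715/288230376151711744, P(S=5)=6701849504937405/288230376151711744, P(S=7)=6701849504937405/144115188075855872, P(S=9)=11640054403312335/144115188075855872, P(S=11)=34920163209937005/288230376151711744, P(S=13)=44897352698490435/288230376151711744, P(S=15)=12244732554133755/72057594037927936, P(S=17)=11179973201600385/72057594037927936, P(S=19)=33539919604801155/288230376151711744, P(S=21)=20123951762880693/288230376151711744, P(S=23)=4643988868357083/144115188075855872, P(S=25)=1547996289452361/144115188075855872, P(S=27)=663426981193869/288230376151711744, P(S=29)=68630377364883/288230376151711744
E[|S_29|] = Σ_m |m|·P(S_29=m) = 130659988496489167/9007199254740992

Answer: 130659988496489167/9007199254740992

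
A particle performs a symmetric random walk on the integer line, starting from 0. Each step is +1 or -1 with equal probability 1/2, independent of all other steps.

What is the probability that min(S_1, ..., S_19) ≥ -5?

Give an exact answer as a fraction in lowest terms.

Let f(t,s) = #length-t paths at position s with S_1..S_t all ≥ -5.
f(t,s) = f(t-1,s-1) + f(t-1,s+1) for s ≥ -5; f(t,s) = 0 for s < -5.
t=0: f(0,0)=1
t=1: f(1,-1)=1 f(1,1)=1
t=2: f(2,-2)=1 f(2,0)=2 f(2,2)=1
t=3: f(3,-3)=1 f(3,-1)=3 f(3,1)=3 f(3,3)=1
t=4: f(4,-4)=1 f(4,-2)=4 f(4,0)=6 f(4,2)=4 f(4,4)=1
t=5: f(5,-5)=1 f(5,-3)=5 f(5,-1)=10 f(5,1)=10 f(5,3)=5 f(5,5)=1
t=6: f(6,-4)=6 f(6,-2)=15 f(6,0)=20 f(6,2)=15 f(6,4)=6 f(6,6)=1
t=7: f(7,-5)=6 f(7,-3)=21 f(7,-1)=35 f(7,1)=35 f(7,3)=21 f(7,5)=7 f(7,7)=1
t=8: f(8,-4)=27 f(8,-2)=56 f(8,0)=70 f(8,2)=56 f(8,4)=28 f(8,6)=8 f(8,8)=1
t=9: f(9,-5)=27 f(9,-3)=83 f(9,-1)=126 f(9,1)=126 f(9,3)=84 f(9,5)=36 f(9,7)=9 f(9,9)=1
t=10: f(10,-4)=110 f(10,-2)=209 f(10,0)=252 f(10,2)=210 f(10,4)=120 f(10,6)=45 f(10,8)=10 f(10,10)=1
t=11: f(11,-5)=110 f(11,-3)=319 f(11,-1)=461 f(11,1)=462 f(11,3)=330 f(11,5)=165 f(11,7)=55 f(11,9)=11 f(11,11)=1
t=12: f(12,-4)=429 f(12,-2)=780 f(12,0)=923 f(12,2)=792 f(12,4)=495 f(12,6)=220 f(12,8)=66 f(12,10)=12 f(12,12)=1
t=13: f(13,-5)=429 f(13,-3)=1209 f(13,-1)=1703 f(13,1)=1715 f(13,3)=1287 f(13,5)=715 f(13,7)=286 f(13,9)=78 f(13,11)=13 f(13,13)=1
t=14: f(14,-4)=1638 f(14,-2)=2912 f(14,0)=3418 f(14,2)=3002 f(14,4)=2002 f(14,6)=1001 f(14,8)=364 f(14,10)=91 f(14,12)=14 f(14,14)=1
t=15: f(15,-5)=1638 f(15,-3)=4550 f(15,-1)=6330 f(15,1)=6420 f(15,3)=5004 f(15,5)=3003 f(15,7)=1365 f(15,9)=455 f(15,11)=105 f(15,13)=15 f(15,15)=1
t=16: f(16,-4)=6188 f(16,-2)=10880 f(16,0)=12750 f(16,2)=11424 f(16,4)=8007 f(16,6)=4368 f(16,8)=1820 f(16,10)=560 f(16,12)=120 f(16,14)=16 f(16,16)=1
t=17: f(17,-5)=6188 f(17,-3)=17068 f(17,-1)=23630 f(17,1)=24174 f(17,3)=19431 f(17,5)=12375 f(17,7)=6188 f(17,9)=2380 f(17,11)=680 f(17,13)=136 f(17,15)=17 f(17,17)=1
t=18: f(18,-4)=23256 f(18,-2)=40698 f(18,0)=47804 f(18,2)=43605 f(18,4)=31806 f(18,6)=18563 f(18,8)=8568 f(18,10)=3060 f(18,12)=816 f(18,14)=153 f(18,16)=18 f(18,18)=1
t=19: f(19,-5)=23256 f(19,-3)=63954 f(19,-1)=88502 f(19,1)=91409 f(19,3)=75411 f(19,5)=50369 f(19,7)=27131 f(19,9)=11628 f(19,11)=3876 f(19,13)=969 f(19,15)=171 f(19,17)=19 f(19,19)=1
Σ_s f(19,s) = 436696
P = 436696/524288 = 54587/65536

Answer: 54587/65536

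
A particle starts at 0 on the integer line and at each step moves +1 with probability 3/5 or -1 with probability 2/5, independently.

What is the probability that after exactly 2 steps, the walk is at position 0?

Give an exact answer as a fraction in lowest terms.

Answer: 12/25

Derivation:
To be at 0 after 2 steps: need exactly 1 step of +1 and 1 of -1.
Number of such sequences: C(2,1) = 2
Each has probability (3/5)^1 · (2/5)^1 = 6/25
P = 2 · 6/25 = 12/25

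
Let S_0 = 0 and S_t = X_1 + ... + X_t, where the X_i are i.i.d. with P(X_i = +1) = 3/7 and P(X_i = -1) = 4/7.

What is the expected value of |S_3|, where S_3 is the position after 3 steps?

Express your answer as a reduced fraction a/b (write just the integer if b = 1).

Answer: 75/49

Derivation:
S_3 takes values m ≡ 1 (mod 2) with |m| ≤ 3; P(S_3=m) = C(3,(3+m)/2) · (3/7)^((3+m)/2) · (4/7)^((3-m)/2).
Distribution: P(S=-3)=64/343, P(S=-1)=144/343, P(S=1)=108/343, P(S=3)=27/343
E[|S_3|] = Σ_m |m|·P(S_3=m) = 75/49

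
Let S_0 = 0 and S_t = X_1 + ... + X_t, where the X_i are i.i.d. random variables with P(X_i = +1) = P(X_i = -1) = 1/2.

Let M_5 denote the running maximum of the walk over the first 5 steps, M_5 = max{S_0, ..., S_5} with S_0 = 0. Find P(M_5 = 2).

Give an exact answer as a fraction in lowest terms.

Answer: 5/32

Derivation:
Let M_5 = max(S_0,...,S_5). Use the reflection principle: for j ≥ 1, #{paths with M_5 ≥ j} = #{S_5 ≥ j} + #{S_5 ≥ j+1}.
By reflection, #{M_5 ≥ 2} = #{S_5 ≥ 2} + #{S_5 ≥ 3} = 6 + 6 = 12.
#{M_5 ≥ 3} = #{S_5 ≥ 3} + #{S_5 ≥ 4} = 6 + 1 = 7.
#{M_5 = 2} = 12 - 7 = 5.
P(M_5 = 2) = 5/32 = 5/32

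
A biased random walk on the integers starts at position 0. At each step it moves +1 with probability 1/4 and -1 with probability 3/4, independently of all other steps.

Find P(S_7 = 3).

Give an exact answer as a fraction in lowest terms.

To reach position 3 after 7 steps: need 5 steps of +1 and 2 steps of -1.
Number of such sequences: C(7,5) = 21
Each has probability (1/4)^5 · (3/4)^2 = 9/16384
P = 21 · 9/16384 = 189/16384

Answer: 189/16384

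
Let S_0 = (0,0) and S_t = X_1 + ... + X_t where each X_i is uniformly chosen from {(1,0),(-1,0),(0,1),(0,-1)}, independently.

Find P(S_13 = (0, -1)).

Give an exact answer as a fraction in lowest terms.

Answer: 184041/4194304

Derivation:
Let h be the number of horizontal steps (so 13-h are vertical). To end at (0,-1) need (h+0)/2 right-steps and ((13-h)-1)/2 up-steps.
Sum over h with 0 ≤ h ≤ 12, h ≡ 0 (mod 2), 13-h ≡ 1 (mod 2):
h=0: C(13,0)·C(0,0)·C(13,6) = 1·1·1716 = 1716
h=2: C(13,2)·C(2,1)·C(11,5) = 78·2·462 = 72072
h=4: C(13,4)·C(4,2)·C(9,4) = 715·6·126 = 540540
h=6: C(13,6)·C(6,3)·C(7,3) = 1716·20·35 = 1201200
h=8: C(13,8)·C(8,4)·C(5,2) = 1287·70·10 = 900900
h=10: C(13,10)·C(10,5)·C(3,1) = 286·252·3 = 216216
h=12: C(13,12)·C(12,6)·C(1,0) = 13·924·1 = 12012
Total favorable: 2944656
Total paths: 4^13 = 67108864
P = 2944656/67108864 = 184041/4194304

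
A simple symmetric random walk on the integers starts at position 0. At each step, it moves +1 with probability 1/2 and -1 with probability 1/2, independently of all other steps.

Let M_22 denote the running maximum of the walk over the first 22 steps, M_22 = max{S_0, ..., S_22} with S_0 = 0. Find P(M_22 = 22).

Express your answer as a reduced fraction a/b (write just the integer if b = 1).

Let M_22 = max(S_0,...,S_22). Use the reflection principle: for j ≥ 1, #{paths with M_22 ≥ j} = #{S_22 ≥ j} + #{S_22 ≥ j+1}.
By reflection, #{M_22 ≥ 22} = #{S_22 ≥ 22} + #{S_22 ≥ 23} = 1 + 0 = 1.
#{M_22 ≥ 23} = #{S_22 ≥ 23} + #{S_22 ≥ 24} = 0 + 0 = 0.
#{M_22 = 22} = 1 - 0 = 1.
P(M_22 = 22) = 1/4194304 = 1/4194304

Answer: 1/4194304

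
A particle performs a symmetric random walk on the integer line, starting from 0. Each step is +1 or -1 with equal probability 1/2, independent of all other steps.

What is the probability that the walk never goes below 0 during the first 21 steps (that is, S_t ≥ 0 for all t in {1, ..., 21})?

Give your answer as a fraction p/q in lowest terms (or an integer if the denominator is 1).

Answer: 88179/524288

Derivation:
Let f(t,s) = #length-t paths at position s with S_1..S_t all ≥ 0.
f(t,s) = f(t-1,s-1) + f(t-1,s+1) for s ≥ 0; f(t,s) = 0 for s < 0.
t=0: f(0,0)=1
t=1: f(1,1)=1
t=2: f(2,0)=1 f(2,2)=1
t=3: f(3,1)=2 f(3,3)=1
t=4: f(4,0)=2 f(4,2)=3 f(4,4)=1
t=5: f(5,1)=5 f(5,3)=4 f(5,5)=1
t=6: f(6,0)=5 f(6,2)=9 f(6,4)=5 f(6,6)=1
t=7: f(7,1)=14 f(7,3)=14 f(7,5)=6 f(7,7)=1
t=8: f(8,0)=14 f(8,2)=28 f(8,4)=20 f(8,6)=7 f(8,8)=1
t=9: f(9,1)=42 f(9,3)=48 f(9,5)=27 f(9,7)=8 f(9,9)=1
t=10: f(10,0)=42 f(10,2)=90 f(10,4)=75 f(10,6)=35 f(10,8)=9 f(10,10)=1
t=11: f(11,1)=132 f(11,3)=165 f(11,5)=110 f(11,7)=44 f(11,9)=10 f(11,11)=1
t=12: f(12,0)=132 f(12,2)=297 f(12,4)=275 f(12,6)=154 f(12,8)=54 f(12,10)=11 f(12,12)=1
t=13: f(13,1)=429 f(13,3)=572 f(13,5)=429 f(13,7)=208 f(13,9)=65 f(13,11)=12 f(13,13)=1
t=14: f(14,0)=429 f(14,2)=1001 f(14,4)=1001 f(14,6)=637 f(14,8)=273 f(14,10)=77 f(14,12)=13 f(14,14)=1
t=15: f(15,1)=1430 f(15,3)=2002 f(15,5)=1638 f(15,7)=910 f(15,9)=350 f(15,11)=90 f(15,13)=14 f(15,15)=1
t=16: f(16,0)=1430 f(16,2)=3432 f(16,4)=3640 f(16,6)=2548 f(16,8)=1260 f(16,10)=440 f(16,12)=104 f(16,14)=15 f(16,16)=1
t=17: f(17,1)=4862 f(17,3)=7072 f(17,5)=6188 f(17,7)=3808 f(17,9)=1700 f(17,11)=544 f(17,13)=119 f(17,15)=16 f(17,17)=1
t=18: f(18,0)=4862 f(18,2)=11934 f(18,4)=13260 f(18,6)=9996 f(18,8)=5508 f(18,10)=2244 f(18,12)=663 f(18,14)=135 f(18,16)=17 f(18,18)=1
t=19: f(19,1)=16796 f(19,3)=25194 f(19,5)=23256 f(19,7)=15504 f(19,9)=7752 f(19,11)=2907 f(19,13)=798 f(19,15)=152 f(19,17)=18 f(19,19)=1
t=20: f(20,0)=16796 f(20,2)=41990 f(20,4)=48450 f(20,6)=38760 f(20,8)=23256 f(20,10)=10659 f(20,12)=3705 f(20,14)=950 f(20,16)=170 f(20,18)=19 f(20,20)=1
t=21: f(21,1)=58786 f(21,3)=90440 f(21,5)=87210 f(21,7)=62016 f(21,9)=33915 f(21,11)=14364 f(21,13)=4655 f(21,15)=1120 f(21,17)=189 f(21,19)=20 f(21,21)=1
Σ_s f(21,s) = 352716
P = 352716/2097152 = 88179/524288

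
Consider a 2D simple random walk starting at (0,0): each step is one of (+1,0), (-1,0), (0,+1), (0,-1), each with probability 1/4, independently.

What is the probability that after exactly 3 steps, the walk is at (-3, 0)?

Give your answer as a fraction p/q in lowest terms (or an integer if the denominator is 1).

Answer: 1/64

Derivation:
Let h be the number of horizontal steps (so 3-h are vertical). To end at (-3,0) need (h-3)/2 right-steps and ((3-h)+0)/2 up-steps.
Sum over h with 3 ≤ h ≤ 3, h ≡ 1 (mod 2), 3-h ≡ 0 (mod 2):
h=3: C(3,3)·C(3,0)·C(0,0) = 1·1·1 = 1
Total favorable: 1
Total paths: 4^3 = 64
P = 1/64 = 1/64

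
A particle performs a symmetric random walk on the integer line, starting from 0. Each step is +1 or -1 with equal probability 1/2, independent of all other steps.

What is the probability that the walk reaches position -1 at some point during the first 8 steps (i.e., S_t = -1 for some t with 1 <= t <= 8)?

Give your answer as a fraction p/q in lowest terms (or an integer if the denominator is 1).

Count via complement. Let g(t,s) = #length-t paths at position s with S_1..S_t all ≠ -1.
g(t,s) = g(t-1,s-1) + g(t-1,s+1) for s ≠ -1; g(t,-1) = 0.
t=0: g(0,0)=1
t=1: g(1,1)=1
t=2: g(2,0)=1 g(2,2)=1
t=3: g(3,1)=2 g(3,3)=1
t=4: g(4,0)=2 g(4,2)=3 g(4,4)=1
t=5: g(5,1)=5 g(5,3)=4 g(5,5)=1
t=6: g(6,0)=5 g(6,2)=9 g(6,4)=5 g(6,6)=1
t=7: g(7,1)=14 g(7,3)=14 g(7,5)=6 g(7,7)=1
t=8: g(8,0)=14 g(8,2)=28 g(8,4)=20 g(8,6)=7 g(8,8)=1
Paths never hitting -1: Σ_s g(8,s) = 70
Paths hitting -1: 2^8 - 70 = 186
P = 186/256 = 93/128

Answer: 93/128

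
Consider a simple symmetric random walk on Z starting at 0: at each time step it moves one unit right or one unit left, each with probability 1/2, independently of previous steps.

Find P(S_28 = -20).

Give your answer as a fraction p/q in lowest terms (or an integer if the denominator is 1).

To reach position -20 after 28 steps: need 4 steps of +1 and 24 of -1.
Favorable paths: C(28,4) = 20475
Total paths: 2^28 = 268435456
P = 20475/268435456 = 20475/268435456

Answer: 20475/268435456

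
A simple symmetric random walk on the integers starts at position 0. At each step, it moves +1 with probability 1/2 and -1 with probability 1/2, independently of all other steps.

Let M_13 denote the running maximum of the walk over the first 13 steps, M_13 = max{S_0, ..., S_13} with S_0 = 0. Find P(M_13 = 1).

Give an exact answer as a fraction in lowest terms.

Answer: 429/2048

Derivation:
Let M_13 = max(S_0,...,S_13). Use the reflection principle: for j ≥ 1, #{paths with M_13 ≥ j} = #{S_13 ≥ j} + #{S_13 ≥ j+1}.
By reflection, #{M_13 ≥ 1} = #{S_13 ≥ 1} + #{S_13 ≥ 2} = 4096 + 2380 = 6476.
#{M_13 ≥ 2} = #{S_13 ≥ 2} + #{S_13 ≥ 3} = 2380 + 2380 = 4760.
#{M_13 = 1} = 6476 - 4760 = 1716.
P(M_13 = 1) = 1716/8192 = 429/2048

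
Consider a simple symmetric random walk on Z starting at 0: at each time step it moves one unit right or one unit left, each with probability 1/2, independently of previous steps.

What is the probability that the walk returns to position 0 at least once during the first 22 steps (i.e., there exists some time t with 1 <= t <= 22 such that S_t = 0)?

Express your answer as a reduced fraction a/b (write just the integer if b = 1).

Answer: 436109/524288

Derivation:
Count via complement. Let g(t,s) = #length-t paths at position s with S_1..S_t all ≠ 0.
g(t,s) = g(t-1,s-1) + g(t-1,s+1) for s ≠ 0; g(t,0) = 0.
t=0: g(0,0)=1
t=1: g(1,-1)=1 g(1,1)=1
t=2: g(2,-2)=1 g(2,2)=1
t=3: g(3,-3)=1 g(3,-1)=1 g(3,1)=1 g(3,3)=1
t=4: g(4,-4)=1 g(4,-2)=2 g(4,2)=2 g(4,4)=1
t=5: g(5,-5)=1 g(5,-3)=3 g(5,-1)=2 g(5,1)=2 g(5,3)=3 g(5,5)=1
t=6: g(6,-6)=1 g(6,-4)=4 g(6,-2)=5 g(6,2)=5 g(6,4)=4 g(6,6)=1
t=7: g(7,-7)=1 g(7,-5)=5 g(7,-3)=9 g(7,-1)=5 g(7,1)=5 g(7,3)=9 g(7,5)=5 g(7,7)=1
t=8: g(8,-8)=1 g(8,-6)=6 g(8,-4)=14 g(8,-2)=14 g(8,2)=14 g(8,4)=14 g(8,6)=6 g(8,8)=1
t=9: g(9,-9)=1 g(9,-7)=7 g(9,-5)=20 g(9,-3)=28 g(9,-1)=14 g(9,1)=14 g(9,3)=28 g(9,5)=20 g(9,7)=7 g(9,9)=1
t=10: g(10,-10)=1 g(10,-8)=8 g(10,-6)=27 g(10,-4)=48 g(10,-2)=42 g(10,2)=42 g(10,4)=48 g(10,6)=27 g(10,8)=8 g(10,10)=1
t=11: g(11,-11)=1 g(11,-9)=9 g(11,-7)=35 g(11,-5)=75 g(11,-3)=90 g(11,-1)=42 g(11,1)=42 g(11,3)=90 g(11,5)=75 g(11,7)=35 g(11,9)=9 g(11,11)=1
t=12: g(12,-12)=1 g(12,-10)=10 g(12,-8)=44 g(12,-6)=110 g(12,-4)=165 g(12,-2)=132 g(12,2)=132 g(12,4)=165 g(12,6)=110 g(12,8)=44 g(12,10)=10 g(12,12)=1
t=13: g(13,-13)=1 g(13,-11)=11 g(13,-9)=54 g(13,-7)=154 g(13,-5)=275 g(13,-3)=297 g(13,-1)=132 g(13,1)=132 g(13,3)=297 g(13,5)=275 g(13,7)=154 g(13,9)=54 g(13,11)=11 g(13,13)=1
t=14: g(14,-14)=1 g(14,-12)=12 g(14,-10)=65 g(14,-8)=208 g(14,-6)=429 g(14,-4)=572 g(14,-2)=429 g(14,2)=429 g(14,4)=572 g(14,6)=429 g(14,8)=208 g(14,10)=65 g(14,12)=12 g(14,14)=1
t=15: g(15,-15)=1 g(15,-13)=13 g(15,-11)=77 g(15,-9)=273 g(15,-7)=637 g(15,-5)=1001 g(15,-3)=1001 g(15,-1)=429 g(15,1)=429 g(15,3)=1001 g(15,5)=1001 g(15,7)=637 g(15,9)=273 g(15,11)=77 g(15,13)=13 g(15,15)=1
t=16: g(16,-16)=1 g(16,-14)=14 g(16,-12)=90 g(16,-10)=350 g(16,-8)=910 g(16,-6)=1638 g(16,-4)=2002 g(16,-2)=1430 g(16,2)=1430 g(16,4)=2002 g(16,6)=1638 g(16,8)=910 g(16,10)=350 g(16,12)=90 g(16,14)=14 g(16,16)=1
t=17: g(17,-17)=1 g(17,-15)=15 g(17,-13)=104 g(17,-11)=440 g(17,-9)=1260 g(17,-7)=2548 g(17,-5)=3640 g(17,-3)=3432 g(17,-1)=1430 g(17,1)=1430 g(17,3)=3432 g(17,5)=3640 g(17,7)=2548 g(17,9)=1260 g(17,11)=440 g(17,13)=104 g(17,15)=15 g(17,17)=1
t=18: g(18,-18)=1 g(18,-16)=16 g(18,-14)=119 g(18,-12)=544 g(18,-10)=1700 g(18,-8)=3808 g(18,-6)=6188 g(18,-4)=7072 g(18,-2)=4862 g(18,2)=4862 g(18,4)=7072 g(18,6)=6188 g(18,8)=3808 g(18,10)=1700 g(18,12)=544 g(18,14)=119 g(18,16)=16 g(18,18)=1
t=19: g(19,-19)=1 g(19,-17)=17 g(19,-15)=135 g(19,-13)=663 g(19,-11)=2244 g(19,-9)=5508 g(19,-7)=9996 g(19,-5)=13260 g(19,-3)=11934 g(19,-1)=4862 g(19,1)=4862 g(19,3)=11934 g(19,5)=13260 g(19,7)=9996 g(19,9)=5508 g(19,11)=2244 g(19,13)=663 g(19,15)=135 g(19,17)=17 g(19,19)=1
t=20: g(20,-20)=1 g(20,-18)=18 g(20,-16)=152 g(20,-14)=798 g(20,-12)=2907 g(20,-10)=7752 g(20,-8)=15504 g(20,-6)=23256 g(20,-4)=25194 g(20,-2)=16796 g(20,2)=16796 g(20,4)=25194 g(20,6)=23256 g(20,8)=15504 g(20,10)=7752 g(20,12)=2907 g(20,14)=798 g(20,16)=152 g(20,18)=18 g(20,20)=1
t=21: g(21,-21)=1 g(21,-19)=19 g(21,-17)=170 g(21,-15)=950 g(21,-13)=3705 g(21,-11)=10659 g(21,-9)=23256 g(21,-7)=38760 g(21,-5)=48450 g(21,-3)=41990 g(21,-1)=16796 g(21,1)=16796 g(21,3)=41990 g(21,5)=48450 g(21,7)=38760 g(21,9)=23256 g(21,11)=10659 g(21,13)=3705 g(21,15)=950 g(21,17)=170 g(21,19)=19 g(21,21)=1
t=22: g(22,-22)=1 g(22,-20)=20 g(22,-18)=189 g(22,-16)=1120 g(22,-14)=4655 g(22,-12)=14364 g(22,-10)=33915 g(22,-8)=62016 g(22,-6)=87210 g(22,-4)=90440 g(22,-2)=58786 g(22,2)=58786 g(22,4)=90440 g(22,6)=87210 g(22,8)=62016 g(22,10)=33915 g(22,12)=14364 g(22,14)=4655 g(22,16)=1120 g(22,18)=189 g(22,20)=20 g(22,22)=1
Paths never hitting 0: Σ_s g(22,s) = 705432
Paths hitting 0: 2^22 - 705432 = 3488872
P = 3488872/4194304 = 436109/524288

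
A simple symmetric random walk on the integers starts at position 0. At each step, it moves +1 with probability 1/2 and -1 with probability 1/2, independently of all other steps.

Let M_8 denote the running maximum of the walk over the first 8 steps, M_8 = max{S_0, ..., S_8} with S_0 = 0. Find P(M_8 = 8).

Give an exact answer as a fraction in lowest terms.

Let M_8 = max(S_0,...,S_8). Use the reflection principle: for j ≥ 1, #{paths with M_8 ≥ j} = #{S_8 ≥ j} + #{S_8 ≥ j+1}.
By reflection, #{M_8 ≥ 8} = #{S_8 ≥ 8} + #{S_8 ≥ 9} = 1 + 0 = 1.
#{M_8 ≥ 9} = #{S_8 ≥ 9} + #{S_8 ≥ 10} = 0 + 0 = 0.
#{M_8 = 8} = 1 - 0 = 1.
P(M_8 = 8) = 1/256 = 1/256

Answer: 1/256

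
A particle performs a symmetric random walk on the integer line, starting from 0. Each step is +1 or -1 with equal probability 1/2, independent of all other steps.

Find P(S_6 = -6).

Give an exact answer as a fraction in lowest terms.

To reach position -6 after 6 steps: need 0 steps of +1 and 6 of -1.
Favorable paths: C(6,0) = 1
Total paths: 2^6 = 64
P = 1/64 = 1/64

Answer: 1/64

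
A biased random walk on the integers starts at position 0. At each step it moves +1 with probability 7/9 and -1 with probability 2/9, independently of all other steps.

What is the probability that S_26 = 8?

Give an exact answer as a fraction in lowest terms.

Answer: 372155224309108547507200/6461081889226673298932241

Derivation:
To reach position 8 after 26 steps: need 17 steps of +1 and 9 steps of -1.
Number of such sequences: C(26,17) = 3124550
Each has probability (7/9)^17 · (2/9)^9 = 119106823161449984/6461081889226673298932241
P = 3124550 · 119106823161449984/6461081889226673298932241 = 372155224309108547507200/6461081889226673298932241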